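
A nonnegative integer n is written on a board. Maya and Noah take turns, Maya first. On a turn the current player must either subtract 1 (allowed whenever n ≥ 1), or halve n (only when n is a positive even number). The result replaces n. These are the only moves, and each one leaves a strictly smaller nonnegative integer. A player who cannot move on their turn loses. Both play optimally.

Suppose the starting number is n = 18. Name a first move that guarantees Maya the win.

Move to 9.

Label each position W (a win for the player to move) or L (a loss). A position with no legal move is L; any other position is W exactly when some move reaches an L, and L when every move reaches a W.
n=0: no move → L
n=1: reaches L-position 0 → W
n=2: only reaches 1(W), which is W → L
n=3: reaches L-position 2 → W
n=4: reaches L-position 2 → W
n=5: only reaches 4(W), which is W → L
n=6: reaches L-position 5 → W
n=7: only reaches 6(W), which is W → L
n=8: reaches L-position 7 → W
n=9: only reaches 8(W), which is W → L
n=10: reaches L-position 5 → W
n=11: only reaches 10(W), which is W → L
n=12: reaches L-position 11 → W
n=13: only reaches 12(W), which is W → L
n=14: reaches L-position 7 → W
n=15: only reaches 14(W), which is W → L
n=16: reaches L-position 15 → W
n=17: only reaches 16(W), which is W → L
n=18: reaches L-position 9 → W
From 18, the L positions reachable in one move are: 9, 17. Any move reaching one of these is winning.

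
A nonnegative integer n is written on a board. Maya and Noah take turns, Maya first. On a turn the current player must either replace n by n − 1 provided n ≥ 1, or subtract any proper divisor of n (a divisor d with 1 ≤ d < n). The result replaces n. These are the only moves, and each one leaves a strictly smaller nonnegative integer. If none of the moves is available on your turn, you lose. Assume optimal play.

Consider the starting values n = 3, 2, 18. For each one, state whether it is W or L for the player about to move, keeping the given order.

3: W, 2: L, 18: W

Use the standard recursion: the mover loses at a terminal position; elsewhere, the mover wins exactly when some move hands the opponent an L position.
n=0: no move → L
n=1: reaches L-position 0 → W
n=2: only reaches 1(W), which is W → L
n=3: reaches L-position 2 → W
n=4: reaches L-position 2 → W
n=5: only reaches 4(W), which is W → L
n=6: reaches L-position 5 → W
n=7: only reaches 6(W), which is W → L
n=8: reaches L-position 7 → W
n=9: only reaches 6(W), 8(W), all W → L
n=10: reaches L-position 5 → W
n=11: only reaches 10(W), which is W → L
n=12: reaches L-position 9 → W
n=13: only reaches 12(W), which is W → L
n=14: reaches L-position 7 → W
n=15: only reaches 10(W), 12(W), 14(W), all W → L
n=16: reaches L-position 15 → W
n=17: only reaches 16(W), which is W → L
n=18: reaches L-position 9 → W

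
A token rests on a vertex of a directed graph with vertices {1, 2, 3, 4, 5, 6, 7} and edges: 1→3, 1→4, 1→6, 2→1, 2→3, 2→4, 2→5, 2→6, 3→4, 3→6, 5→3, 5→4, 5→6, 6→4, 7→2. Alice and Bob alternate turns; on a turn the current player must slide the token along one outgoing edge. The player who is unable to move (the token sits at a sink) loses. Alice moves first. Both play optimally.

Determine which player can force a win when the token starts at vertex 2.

Use the standard recursion: the mover loses at a terminal position; elsewhere, the mover wins exactly when some move hands the opponent an L position.
Every edge goes from a vertex to one that appears earlier in the order 4, 6, 3, 1, 5, 2, 7, so processing vertices in that order labels each vertex after all of its successors.
4: no outgoing edge → L
6: reaches L-position 4 → W
3: reaches L-position 4 → W
1: reaches L-position 4 → W
5: reaches L-position 4 → W
2: reaches L-position 4 → W
7: only reaches 2(W), which is W → L
The starting position 2 is W: Alice should move to 4, handing over an L position.

Alice wins.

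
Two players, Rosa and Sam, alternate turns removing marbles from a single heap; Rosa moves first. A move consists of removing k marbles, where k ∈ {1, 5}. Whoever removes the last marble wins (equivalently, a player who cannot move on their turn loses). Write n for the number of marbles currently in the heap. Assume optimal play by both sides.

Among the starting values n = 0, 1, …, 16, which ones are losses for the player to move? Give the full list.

Use the standard recursion: the mover loses at a terminal position; elsewhere, the mover wins exactly when some move hands the opponent an L position.
n=0: no move → L
n=1: →0(L), so W
n=2: →1(W) only, which is W, so L
n=3: →2(L), so W
n=4: →3(W) only, which is W, so L
n=5: →4(L), so W
n=6: →5(W), 1(W) — all W, so L
n=7: →6(L), so W
n=8: →7(W), 3(W) — all W, so L
n=9: →8(L), so W
n=10: →9(W), 5(W) — all W, so L
n=11: →10(L), so W
n=12: →11(W), 7(W) — all W, so L
n=13: →12(L), so W
n=14: →13(W), 9(W) — all W, so L
n=15: →14(L), so W
n=16: →15(W), 11(W) — all W, so L
The losing starting values of n are exactly the entries labelled L in this table (9 of them).

0, 2, 4, 6, 8, 10, 12, 14, 16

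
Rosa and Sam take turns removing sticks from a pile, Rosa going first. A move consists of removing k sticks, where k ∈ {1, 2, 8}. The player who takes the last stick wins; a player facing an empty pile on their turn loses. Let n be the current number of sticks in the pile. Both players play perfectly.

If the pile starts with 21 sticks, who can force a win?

Sam wins.

Classify positions by backward induction: terminal positions (no move available) are L. From any other position, the mover wins iff some move reaches an L.
n=0: no move → L
n=1: W (go to 0, an L position)
n=2: W (go to 0, an L position)
n=3: L (options 2(W), 1(W) are all W)
n=4: W (go to 3, an L position)
n=5: W (go to 3, an L position)
n=6: L (options 5(W), 4(W) are all W)
n=7: W (go to 6, an L position)
n=8: W (go to 6, an L position)
n=9: L (options 8(W), 7(W), 1(W) are all W)
n=10: W (go to 9, an L position)
n=11: W (go to 9, an L position)
n=12: L (options 11(W), 10(W), 4(W) are all W)
n=13: W (go to 12, an L position)
n=14: W (go to 12, an L position)
n=15: L (options 14(W), 13(W), 7(W) are all W)
n=16: W (go to 15, an L position)
n=17: W (go to 15, an L position)
n=18: L (options 17(W), 16(W), 10(W) are all W)
n=19: W (go to 18, an L position)
n=20: W (go to 18, an L position)
n=21: L (options 20(W), 19(W), 13(W) are all W)
The starting position 21 is L: whatever Rosa does, the opponent receives a W position.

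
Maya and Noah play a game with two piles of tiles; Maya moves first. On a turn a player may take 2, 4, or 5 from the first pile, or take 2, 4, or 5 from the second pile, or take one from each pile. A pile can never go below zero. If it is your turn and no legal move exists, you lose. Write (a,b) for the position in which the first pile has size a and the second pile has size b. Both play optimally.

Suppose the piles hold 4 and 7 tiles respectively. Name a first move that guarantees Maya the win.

Move to (0,7).

Work bottom-up. With no move the player to move loses. Otherwise the position is W if at least one move leads to an L position for the opponent, and L if every move leads to a W.
No move ever increases a pile, so every position that can arise here has a ≤ 4 and b ≤ 7; it is enough to label the cells with 0 ≤ a ≤ 4 and 0 ≤ b ≤ 7.
Every move lowers a or b (never raises either), so fill the grid row by row in increasing a, and left to right within a row: each cell's successors are then already labelled.
      b=0  b=1  b=2  b=3  b=4  b=5  b=6  b=7
a=0:    L    L    W    W    W    W    W    L
a=1:    L    W    W    L    W    W    L    W
a=2:    W    W    L    L    W    W    W    W
a=3:    W    L    L    W    W    W    W    W
a=4:    W    W    W    W    L    L    W    W
Cells with no legal move (terminal, hence L): (0,0), (0,1), (1,0).
The remaining L cells, each justified by listing all of its moves:
(0,7): L (options (0,5)(W), (0,3)(W), (0,2)(W) are all W)
(1,3): L (options (1,1)(W), (0,2)(W) are all W)
(1,6): L (options (1,4)(W), (1,2)(W), (1,1)(W), (0,5)(W) are all W)
(2,2): L (options (0,2)(W), (2,0)(W), (1,1)(W) are all W)
(2,3): L (options (0,3)(W), (2,1)(W), (1,2)(W) are all W)
(3,1): L (options (1,1)(W), (2,0)(W) are all W)
(3,2): L (options (1,2)(W), (3,0)(W), (2,1)(W) are all W)
(4,4): L (options (2,4)(W), (0,4)(W), (4,2)(W), (4,0)(W), (3,3)(W) are all W)
(4,5): L (options (2,5)(W), (0,5)(W), (4,3)(W), (4,1)(W), (4,0)(W), (3,4)(W) are all W)
Every other cell has at least one move into one of the L cells above, so it is W.
From (4,7), the L positions reachable in one move are: (0,7), (4,5). Any move reaching one of these is winning.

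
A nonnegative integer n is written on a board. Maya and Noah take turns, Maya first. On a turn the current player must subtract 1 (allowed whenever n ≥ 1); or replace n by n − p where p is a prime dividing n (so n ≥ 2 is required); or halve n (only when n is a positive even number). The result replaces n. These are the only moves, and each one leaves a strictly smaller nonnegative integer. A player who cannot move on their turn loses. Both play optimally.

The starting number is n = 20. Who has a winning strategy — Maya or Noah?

Positions with no move are L. A position that does have a move is losing for the player to move precisely when every available move leads to a winning position for the opponent. Fill in the labels:
n=0: no move → L
n=1: W (go to 0, an L position)
n=2: W (go to 0, an L position)
n=3: W (go to 0, an L position)
n=4: L (options 2(W), 3(W) are all W)
n=5: W (go to 0, an L position)
n=6: W (go to 4, an L position)
n=7: W (go to 0, an L position)
n=8: W (go to 4, an L position)
n=9: L (options 6(W), 8(W) are all W)
n=10: W (go to 9, an L position)
n=11: W (go to 0, an L position)
n=12: W (go to 9, an L position)
n=13: W (go to 0, an L position)
n=14: L (options 7(W), 12(W), 13(W) are all W)
n=15: W (go to 14, an L position)
n=16: W (go to 14, an L position)
n=17: W (go to 0, an L position)
n=18: W (go to 9, an L position)
n=19: W (go to 0, an L position)
n=20: L (options 10(W), 15(W), 18(W), 19(W) are all W)
The starting position 20 is L: whatever Maya does, the opponent receives a W position.

Noah wins.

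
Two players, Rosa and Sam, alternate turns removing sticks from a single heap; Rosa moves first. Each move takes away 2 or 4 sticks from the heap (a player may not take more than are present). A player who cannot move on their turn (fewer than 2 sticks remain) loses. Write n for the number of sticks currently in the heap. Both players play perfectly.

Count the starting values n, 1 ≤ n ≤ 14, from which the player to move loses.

Compute win/loss labels from the base case upward. A position with no move is L. Any other position is W if it can reach an L in one move, else L.
n=0: no move → L
n=1: no move → L
n=2: can move to 0, which is L ⇒ W
n=3: can move to 1, which is L ⇒ W
n=4: can move to 0, which is L ⇒ W
n=5: can move to 1, which is L ⇒ W
n=6: moves to 4(W), 2(W); every one is W ⇒ L
n=7: moves to 5(W), 3(W); every one is W ⇒ L
n=8: can move to 6, which is L ⇒ W
n=9: can move to 7, which is L ⇒ W
n=10: can move to 6, which is L ⇒ W
n=11: can move to 7, which is L ⇒ W
n=12: moves to 10(W), 8(W); every one is W ⇒ L
n=13: moves to 11(W), 9(W); every one is W ⇒ L
n=14: can move to 12, which is L ⇒ W
L entries with 1 ≤ n ≤ 14 (n=0 is outside the asked range and is not counted): n = 1, 6, 7, 12, 13; that makes 5.

5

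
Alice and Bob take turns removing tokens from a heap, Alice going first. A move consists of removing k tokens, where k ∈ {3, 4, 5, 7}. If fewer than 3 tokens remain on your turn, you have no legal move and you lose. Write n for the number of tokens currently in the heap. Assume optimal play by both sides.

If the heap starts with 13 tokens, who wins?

Build the W/L table. Terminal = L. A non-terminal position is W if it has a move to some L; otherwise it is L.
n=0: no move → L
n=1: no move → L
n=2: no move → L
n=3: →0(L), so W
n=4: →1(L), so W
n=5: →2(L), so W
n=6: →2(L), so W
n=7: →2(L), so W
n=8: →1(L), so W
n=9: →2(L), so W
n=10: →7(W), 6(W), 5(W), 3(W) — all W, so L
n=11: →8(W), 7(W), 6(W), 4(W) — all W, so L
n=12: →9(W), 8(W), 7(W), 5(W) — all W, so L
n=13: →10(L), so W
From 13 Alice can remove 3, leaving 10, reaching an L position.

Alice wins.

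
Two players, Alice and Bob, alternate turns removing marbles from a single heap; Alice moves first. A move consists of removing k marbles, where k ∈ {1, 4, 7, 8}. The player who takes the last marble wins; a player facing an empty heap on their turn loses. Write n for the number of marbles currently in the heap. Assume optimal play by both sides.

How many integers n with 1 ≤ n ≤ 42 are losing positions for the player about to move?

11

Compute win/loss labels from the base case upward. A position with no move is L. Any other position is W if it can reach an L in one move, else L.
n=0: no move → L
n=1: can move to 0, which is L ⇒ W
n=2: the only move is to 1(W), a W ⇒ L
n=3: can move to 2, which is L ⇒ W
n=4: can move to 0, which is L ⇒ W
n=5: moves to 4(W), 1(W); every one is W ⇒ L
n=6: can move to 5, which is L ⇒ W
n=7: can move to 0, which is L ⇒ W
n=8: can move to 0, which is L ⇒ W
n=9: can move to 5, which is L ⇒ W
n=10: can move to 2, which is L ⇒ W
n=11: moves to 10(W), 7(W), 4(W), 3(W); every one is W ⇒ L
n=12: can move to 11, which is L ⇒ W
n=13: can move to 5, which is L ⇒ W
n=14: moves to 13(W), 10(W), 7(W), 6(W); every one is W ⇒ L
n=15: can move to 14, which is L ⇒ W
n=16: moves to 15(W), 12(W), 9(W), 8(W); every one is W ⇒ L
n=17: can move to 16, which is L ⇒ W
n=18: can move to 14, which is L ⇒ W
n=19: can move to 11, which is L ⇒ W
n=20: can move to 16, which is L ⇒ W
n=21: can move to 14, which is L ⇒ W
n=22: can move to 14, which is L ⇒ W
n=23: can move to 16, which is L ⇒ W
n=24: can move to 16, which is L ⇒ W
n=25: moves to 24(W), 21(W), 18(W), 17(W); every one is W ⇒ L
n=26: can move to 25, which is L ⇒ W
n=27: moves to 26(W), 23(W), 20(W), 19(W); every one is W ⇒ L
n=28: can move to 27, which is L ⇒ W
n=29: can move to 25, which is L ⇒ W
n=30: moves to 29(W), 26(W), 23(W), 22(W); every one is W ⇒ L
n=31: can move to 30, which is L ⇒ W
n=32: can move to 25, which is L ⇒ W
n=33: can move to 25, which is L ⇒ W
n=34: can move to 30, which is L ⇒ W
n=35: can move to 27, which is L ⇒ W
n=36: moves to 35(W), 32(W), 29(W), 28(W); every one is W ⇒ L
n=37: can move to 36, which is L ⇒ W
n=38: can move to 30, which is L ⇒ W
n=39: moves to 38(W), 35(W), 32(W), 31(W); every one is W ⇒ L
n=40: can move to 39, which is L ⇒ W
n=41: moves to 40(W), 37(W), 34(W), 33(W); every one is W ⇒ L
n=42: can move to 41, which is L ⇒ W
L entries with 1 ≤ n ≤ 42 (n=0 is outside the asked range and is not counted): n = 2, 5, 11, 14, 16, 25, 27, 30, 36, 39, 41; that makes 11.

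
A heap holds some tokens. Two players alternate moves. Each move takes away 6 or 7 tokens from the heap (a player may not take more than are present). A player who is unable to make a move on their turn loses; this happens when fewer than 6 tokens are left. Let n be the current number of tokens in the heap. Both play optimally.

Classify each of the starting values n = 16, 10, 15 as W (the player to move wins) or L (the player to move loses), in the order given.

16: L, 10: W, 15: L

Build the W/L table. Terminal = L. A non-terminal position is W if it has a move to some L; otherwise it is L.
n=0: no move → L
n=1: no move → L
n=2: no move → L
n=3: no move → L
n=4: no move → L
n=5: no move → L
n=6: reaches L-position 0 → W
n=7: reaches L-position 1 → W
n=8: reaches L-position 2 → W
n=9: reaches L-position 3 → W
n=10: reaches L-position 4 → W
n=11: reaches L-position 5 → W
n=12: reaches L-position 5 → W
n=13: only reaches 7(W), 6(W), all W → L
n=14: only reaches 8(W), 7(W), all W → L
n=15: only reaches 9(W), 8(W), all W → L
n=16: only reaches 10(W), 9(W), all W → L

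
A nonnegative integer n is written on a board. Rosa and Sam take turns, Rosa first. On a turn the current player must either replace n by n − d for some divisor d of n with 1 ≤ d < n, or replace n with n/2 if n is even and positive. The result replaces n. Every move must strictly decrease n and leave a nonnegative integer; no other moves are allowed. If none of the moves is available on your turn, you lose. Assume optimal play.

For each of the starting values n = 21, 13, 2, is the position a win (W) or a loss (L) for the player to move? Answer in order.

21: L, 13: L, 2: W

Use the standard recursion: the mover loses at a terminal position; elsewhere, the mover wins exactly when some move hands the opponent an L position.
n=0: no move → L
n=1: no move → L
n=2: W (go to 1, an L position)
n=3: L (sole option 2(W) is W)
n=4: W (go to 3, an L position)
n=5: L (sole option 4(W) is W)
n=6: W (go to 3, an L position)
n=7: L (sole option 6(W) is W)
n=8: W (go to 7, an L position)
n=9: L (options 6(W), 8(W) are all W)
n=10: W (go to 5, an L position)
n=11: L (sole option 10(W) is W)
n=12: W (go to 9, an L position)
n=13: L (sole option 12(W) is W)
n=14: W (go to 7, an L position)
n=15: L (options 10(W), 12(W), 14(W) are all W)
n=16: W (go to 15, an L position)
n=17: L (sole option 16(W) is W)
n=18: W (go to 9, an L position)
n=19: L (sole option 18(W) is W)
n=20: W (go to 15, an L position)
n=21: L (options 14(W), 18(W), 20(W) are all W)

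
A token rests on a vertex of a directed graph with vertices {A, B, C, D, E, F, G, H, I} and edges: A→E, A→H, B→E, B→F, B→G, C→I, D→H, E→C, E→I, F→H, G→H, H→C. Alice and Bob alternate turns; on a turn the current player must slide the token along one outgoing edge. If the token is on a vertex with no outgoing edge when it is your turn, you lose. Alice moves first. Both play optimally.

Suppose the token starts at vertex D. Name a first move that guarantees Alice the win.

Move to H.

Build the W/L table. Terminal = L. A non-terminal position is W if it has a move to some L; otherwise it is L.
Every edge goes from a vertex to one that appears earlier in the order I, C, E, H, D, G, F, B, A, so processing vertices in that order labels each vertex after all of its successors.
I: no outgoing edge → L
C: W (go to I, an L position)
E: W (go to I, an L position)
H: L (sole option C(W) is W)
D: W (go to H, an L position)
G: W (go to H, an L position)
F: W (go to H, an L position)
B: L (options F(W), G(W), E(W) are all W)
A: W (go to H, an L position)
From D, the L positions reachable in one move are: H.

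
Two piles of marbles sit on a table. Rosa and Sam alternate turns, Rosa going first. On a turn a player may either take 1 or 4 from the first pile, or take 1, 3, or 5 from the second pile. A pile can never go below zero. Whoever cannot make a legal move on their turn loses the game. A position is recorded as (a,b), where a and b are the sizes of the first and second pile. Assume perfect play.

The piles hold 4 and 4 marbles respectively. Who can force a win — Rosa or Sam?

Work bottom-up. With no move the player to move loses. Otherwise the position is W if at least one move leads to an L position for the opponent, and L if every move leads to a W.
No move ever increases a pile, so every position that can arise here has a ≤ 4 and b ≤ 4; it is enough to label the cells with 0 ≤ a ≤ 4 and 0 ≤ b ≤ 4.
Every move lowers a or b (never raises either), so fill the grid row by row in increasing a, and left to right within a row: each cell's successors are then already labelled.
      b=0  b=1  b=2  b=3  b=4
a=0:    L    W    L    W    L
a=1:    W    L    W    L    W
a=2:    L    W    L    W    L
a=3:    W    L    W    L    W
a=4:    W    W    W    W    W
Cells with no legal move (terminal, hence L): (0,0).
The remaining L cells, each justified by listing all of its moves:
(0,2): →(0,1)(W) only, which is W, so L
(0,4): →(0,3)(W), (0,1)(W) — all W, so L
(1,1): →(0,1)(W), (1,0)(W) — all W, so L
(1,3): →(0,3)(W), (1,2)(W), (1,0)(W) — all W, so L
(2,0): →(1,0)(W) only, which is W, so L
(2,2): →(1,2)(W), (2,1)(W) — all W, so L
(2,4): →(1,4)(W), (2,3)(W), (2,1)(W) — all W, so L
(3,1): →(2,1)(W), (3,0)(W) — all W, so L
(3,3): →(2,3)(W), (3,2)(W), (3,0)(W) — all W, so L
Every other cell has at least one move into one of the L cells above, so it is W.
From (4,4) Rosa can move to (0,4), reaching an L position.

Rosa wins.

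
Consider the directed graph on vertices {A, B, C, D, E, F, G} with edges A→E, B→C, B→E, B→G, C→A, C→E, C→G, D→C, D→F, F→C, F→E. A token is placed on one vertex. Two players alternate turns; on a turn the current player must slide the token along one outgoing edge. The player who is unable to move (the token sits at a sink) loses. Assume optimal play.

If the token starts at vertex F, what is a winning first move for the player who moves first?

Move to E.

Work bottom-up. With no move the player to move loses. Otherwise the position is W if at least one move leads to an L position for the opponent, and L if every move leads to a W.
Every edge goes from a vertex to one that appears earlier in the order G, E, A, C, B, F, D, so processing vertices in that order labels each vertex after all of its successors.
G: no outgoing edge → L
E: no outgoing edge → L
A: W (go to E, an L position)
C: W (go to E, an L position)
B: W (go to E, an L position)
F: W (go to E, an L position)
D: L (options F(W), C(W) are all W)
From F, the L positions reachable in one move are: E.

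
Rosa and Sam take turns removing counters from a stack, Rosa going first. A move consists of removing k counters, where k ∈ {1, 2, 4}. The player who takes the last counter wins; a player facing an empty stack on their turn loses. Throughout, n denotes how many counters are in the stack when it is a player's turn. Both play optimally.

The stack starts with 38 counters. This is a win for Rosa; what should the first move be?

Label each position W (a win for the player to move) or L (a loss). A position with no legal move is L; any other position is W exactly when some move reaches an L, and L when every move reaches a W.
n=0: no move → L
n=1: W (go to 0, an L position)
n=2: W (go to 0, an L position)
n=3: L (options 2(W), 1(W) are all W)
n=4: W (go to 3, an L position)
n=5: W (go to 3, an L position)
n=6: L (options 5(W), 4(W), 2(W) are all W)
n=7: W (go to 6, an L position)
n=8: W (go to 6, an L position)
n=9: L (options 8(W), 7(W), 5(W) are all W)
n=10: W (go to 9, an L position)
n=11: W (go to 9, an L position)
n=12: L (options 11(W), 10(W), 8(W) are all W)
n=13: W (go to 12, an L position)
n=14: W (go to 12, an L position)
n=15: L (options 14(W), 13(W), 11(W) are all W)
n=16: W (go to 15, an L position)
n=17: W (go to 15, an L position)
n=18: L (options 17(W), 16(W), 14(W) are all W)
n=19: W (go to 18, an L position)
n=20: W (go to 18, an L position)
n=21: L (options 20(W), 19(W), 17(W) are all W)
n=22: W (go to 21, an L position)
n=23: W (go to 21, an L position)
n=24: L (options 23(W), 22(W), 20(W) are all W)
n=25: W (go to 24, an L position)
n=26: W (go to 24, an L position)
n=27: L (options 26(W), 25(W), 23(W) are all W)
n=28: W (go to 27, an L position)
n=29: W (go to 27, an L position)
n=30: L (options 29(W), 28(W), 26(W) are all W)
n=31: W (go to 30, an L position)
n=32: W (go to 30, an L position)
n=33: L (options 32(W), 31(W), 29(W) are all W)
n=34: W (go to 33, an L position)
n=35: W (go to 33, an L position)
n=36: L (options 35(W), 34(W), 32(W) are all W)
n=37: W (go to 36, an L position)
n=38: W (go to 36, an L position)
From 38, the L positions reachable in one move are: 36.

Remove 2, leaving 36.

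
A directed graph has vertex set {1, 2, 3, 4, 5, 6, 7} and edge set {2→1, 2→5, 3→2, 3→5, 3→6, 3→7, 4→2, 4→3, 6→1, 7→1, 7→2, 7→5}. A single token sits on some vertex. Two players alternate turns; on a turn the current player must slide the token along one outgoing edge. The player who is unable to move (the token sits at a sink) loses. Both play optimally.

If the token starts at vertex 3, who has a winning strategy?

Use the standard recursion: the mover loses at a terminal position; elsewhere, the mover wins exactly when some move hands the opponent an L position.
Every edge goes from a vertex to one that appears earlier in the order 1, 5, 2, 6, 7, 3, 4, so processing vertices in that order labels each vertex after all of its successors.
1: no outgoing edge → L
5: no outgoing edge → L
2: can move to 5, which is L ⇒ W
6: can move to 1, which is L ⇒ W
7: can move to 5, which is L ⇒ W
3: can move to 5, which is L ⇒ W
4: moves to 3(W), 2(W); every one is W ⇒ L
The starting position 3 is W: the player to move should move to 5, handing over an L position.

The first player wins.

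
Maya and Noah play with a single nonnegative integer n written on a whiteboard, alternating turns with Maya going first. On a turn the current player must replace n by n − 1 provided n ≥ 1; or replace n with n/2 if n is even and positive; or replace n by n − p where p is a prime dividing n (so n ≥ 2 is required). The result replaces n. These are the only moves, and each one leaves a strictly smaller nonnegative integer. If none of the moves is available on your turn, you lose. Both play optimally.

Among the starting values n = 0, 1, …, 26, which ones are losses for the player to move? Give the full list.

Label each position W (a win for the player to move) or L (a loss). A position with no legal move is L; any other position is W exactly when some move reaches an L, and L when every move reaches a W.
n=0: no move → L
n=1: can move to 0, which is L ⇒ W
n=2: can move to 0, which is L ⇒ W
n=3: can move to 0, which is L ⇒ W
n=4: moves to 2(W), 3(W); every one is W ⇒ L
n=5: can move to 0, which is L ⇒ W
n=6: can move to 4, which is L ⇒ W
n=7: can move to 0, which is L ⇒ W
n=8: can move to 4, which is L ⇒ W
n=9: moves to 6(W), 8(W); every one is W ⇒ L
n=10: can move to 9, which is L ⇒ W
n=11: can move to 0, which is L ⇒ W
n=12: can move to 9, which is L ⇒ W
n=13: can move to 0, which is L ⇒ W
n=14: moves to 7(W), 12(W), 13(W); every one is W ⇒ L
n=15: can move to 14, which is L ⇒ W
n=16: can move to 14, which is L ⇒ W
n=17: can move to 0, which is L ⇒ W
n=18: can move to 9, which is L ⇒ W
n=19: can move to 0, which is L ⇒ W
n=20: moves to 10(W), 15(W), 18(W), 19(W); every one is W ⇒ L
n=21: can move to 14, which is L ⇒ W
n=22: can move to 20, which is L ⇒ W
n=23: can move to 0, which is L ⇒ W
n=24: moves to 12(W), 21(W), 22(W), 23(W); every one is W ⇒ L
n=25: can move to 20, which is L ⇒ W
n=26: can move to 24, which is L ⇒ W
The losing starting values of n are exactly the entries labelled L in this table (6 of them).

0, 4, 9, 14, 20, 24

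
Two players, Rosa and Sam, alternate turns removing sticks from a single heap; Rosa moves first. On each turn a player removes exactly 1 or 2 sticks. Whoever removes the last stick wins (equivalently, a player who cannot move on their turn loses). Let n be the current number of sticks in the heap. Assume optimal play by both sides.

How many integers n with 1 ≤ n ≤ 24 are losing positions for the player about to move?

Label each position W (a win for the player to move) or L (a loss). A position with no legal move is L; any other position is W exactly when some move reaches an L, and L when every move reaches a W.
n=0: no move → L
n=1: reaches L-position 0 → W
n=2: reaches L-position 0 → W
n=3: only reaches 2(W), 1(W), all W → L
n=4: reaches L-position 3 → W
n=5: reaches L-position 3 → W
n=6: only reaches 5(W), 4(W), all W → L
n=7: reaches L-position 6 → W
n=8: reaches L-position 6 → W
n=9: only reaches 8(W), 7(W), all W → L
n=10: reaches L-position 9 → W
n=11: reaches L-position 9 → W
n=12: only reaches 11(W), 10(W), all W → L
n=13: reaches L-position 12 → W
n=14: reaches L-position 12 → W
n=15: only reaches 14(W), 13(W), all W → L
n=16: reaches L-position 15 → W
n=17: reaches L-position 15 → W
n=18: only reaches 17(W), 16(W), all W → L
n=19: reaches L-position 18 → W
n=20: reaches L-position 18 → W
n=21: only reaches 20(W), 19(W), all W → L
n=22: reaches L-position 21 → W
n=23: reaches L-position 21 → W
n=24: only reaches 23(W), 22(W), all W → L
L entries with 1 ≤ n ≤ 24 (n=0 is outside the asked range and is not counted): n = 3, 6, 9, 12, 15, 18, 21, 24; that makes 8.

8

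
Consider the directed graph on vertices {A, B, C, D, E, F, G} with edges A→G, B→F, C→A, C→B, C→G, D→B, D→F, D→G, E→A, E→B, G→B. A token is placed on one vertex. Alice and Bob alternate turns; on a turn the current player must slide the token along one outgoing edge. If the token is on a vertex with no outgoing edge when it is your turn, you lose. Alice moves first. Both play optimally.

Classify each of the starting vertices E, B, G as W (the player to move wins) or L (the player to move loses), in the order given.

E: L, B: W, G: L

Compute win/loss labels from the base case upward. A position with no move is L. Any other position is W if it can reach an L in one move, else L.
Every edge goes from a vertex to one that appears earlier in the order F, B, G, A, C, D, E, so processing vertices in that order labels each vertex after all of its successors.
F: no outgoing edge → L
B: →F(L), so W
G: →B(W) only, which is W, so L
A: →G(L), so W
C: →G(L), so W
D: →G(L), so W
E: →A(W), B(W) — all W, so L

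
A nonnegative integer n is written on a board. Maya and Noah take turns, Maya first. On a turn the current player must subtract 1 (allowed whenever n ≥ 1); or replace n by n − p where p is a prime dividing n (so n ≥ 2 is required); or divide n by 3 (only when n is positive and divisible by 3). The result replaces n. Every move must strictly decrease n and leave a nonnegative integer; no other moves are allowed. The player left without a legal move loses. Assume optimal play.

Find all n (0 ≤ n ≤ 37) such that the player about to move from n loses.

0, 4, 8, 14, 18, 22, 25, 27, 32, 35

Classify positions by backward induction: terminal positions (no move available) are L. From any other position, the mover wins iff some move reaches an L.
n=0: no move → L
n=1: W (go to 0, an L position)
n=2: W (go to 0, an L position)
n=3: W (go to 0, an L position)
n=4: L (options 2(W), 3(W) are all W)
n=5: W (go to 0, an L position)
n=6: W (go to 4, an L position)
n=7: W (go to 0, an L position)
n=8: L (options 6(W), 7(W) are all W)
n=9: W (go to 8, an L position)
n=10: W (go to 8, an L position)
n=11: W (go to 0, an L position)
n=12: W (go to 4, an L position)
n=13: W (go to 0, an L position)
n=14: L (options 7(W), 12(W), 13(W) are all W)
n=15: W (go to 14, an L position)
n=16: W (go to 14, an L position)
n=17: W (go to 0, an L position)
n=18: L (options 6(W), 15(W), 16(W), 17(W) are all W)
n=19: W (go to 0, an L position)
n=20: W (go to 18, an L position)
n=21: W (go to 14, an L position)
n=22: L (options 11(W), 20(W), 21(W) are all W)
n=23: W (go to 0, an L position)
n=24: W (go to 8, an L position)
n=25: L (options 20(W), 24(W) are all W)
n=26: W (go to 25, an L position)
n=27: L (options 9(W), 24(W), 26(W) are all W)
n=28: W (go to 27, an L position)
n=29: W (go to 0, an L position)
n=30: W (go to 25, an L position)
n=31: W (go to 0, an L position)
n=32: L (options 30(W), 31(W) are all W)
n=33: W (go to 22, an L position)
n=34: W (go to 32, an L position)
n=35: L (options 28(W), 30(W), 34(W) are all W)
n=36: W (go to 35, an L position)
n=37: W (go to 0, an L position)
The losing starting values of n are exactly the entries labelled L in this table (10 of them).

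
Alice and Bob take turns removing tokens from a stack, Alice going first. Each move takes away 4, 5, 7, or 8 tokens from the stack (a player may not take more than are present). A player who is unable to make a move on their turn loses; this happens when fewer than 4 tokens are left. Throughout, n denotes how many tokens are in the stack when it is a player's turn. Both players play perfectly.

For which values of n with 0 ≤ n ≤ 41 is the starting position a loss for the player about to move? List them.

0, 1, 2, 3, 12, 13, 14, 15, 24, 25, 26, 27, 36, 37, 38, 39

Classify positions by backward induction: terminal positions (no move available) are L. From any other position, the mover wins iff some move reaches an L.
n=0: no move → L
n=1: no move → L
n=2: no move → L
n=3: no move → L
n=4: reaches L-position 0 → W
n=5: reaches L-position 1 → W
n=6: reaches L-position 2 → W
n=7: reaches L-position 3 → W
n=8: reaches L-position 3 → W
n=9: reaches L-position 2 → W
n=10: reaches L-position 3 → W
n=11: reaches L-position 3 → W
n=12: only reaches 8(W), 7(W), 5(W), 4(W), all W → L
n=13: only reaches 9(W), 8(W), 6(W), 5(W), all W → L
n=14: only reaches 10(W), 9(W), 7(W), 6(W), all W → L
n=15: only reaches 11(W), 10(W), 8(W), 7(W), all W → L
n=16: reaches L-position 12 → W
n=17: reaches L-position 13 → W
n=18: reaches L-position 14 → W
n=19: reaches L-position 15 → W
n=20: reaches L-position 15 → W
n=21: reaches L-position 14 → W
n=22: reaches L-position 15 → W
n=23: reaches L-position 15 → W
n=24: only reaches 20(W), 19(W), 17(W), 16(W), all W → L
n=25: only reaches 21(W), 20(W), 18(W), 17(W), all W → L
n=26: only reaches 22(W), 21(W), 19(W), 18(W), all W → L
n=27: only reaches 23(W), 22(W), 20(W), 19(W), all W → L
n=28: reaches L-position 24 → W
n=29: reaches L-position 25 → W
n=30: reaches L-position 26 → W
n=31: reaches L-position 27 → W
n=32: reaches L-position 27 → W
n=33: reaches L-position 26 → W
n=34: reaches L-position 27 → W
n=35: reaches L-position 27 → W
n=36: only reaches 32(W), 31(W), 29(W), 28(W), all W → L
n=37: only reaches 33(W), 32(W), 30(W), 29(W), all W → L
n=38: only reaches 34(W), 33(W), 31(W), 30(W), all W → L
n=39: only reaches 35(W), 34(W), 32(W), 31(W), all W → L
n=40: reaches L-position 36 → W
n=41: reaches L-position 37 → W
The losing starting values of n are exactly the entries labelled L in this table (16 of them).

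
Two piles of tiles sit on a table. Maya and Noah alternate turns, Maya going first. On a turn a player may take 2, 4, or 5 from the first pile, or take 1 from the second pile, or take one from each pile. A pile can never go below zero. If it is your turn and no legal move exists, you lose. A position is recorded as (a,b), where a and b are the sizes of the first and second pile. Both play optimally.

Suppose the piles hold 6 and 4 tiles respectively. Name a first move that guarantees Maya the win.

Positions with no move are L. A position that does have a move is losing for the player to move precisely when every available move leads to a winning position for the opponent. Fill in the labels:
No move ever increases a pile, so every position that can arise here has a ≤ 6 and b ≤ 4; it is enough to label the cells with 0 ≤ a ≤ 6 and 0 ≤ b ≤ 4.
Every move lowers a or b (never raises either), so fill the grid row by row in increasing a, and left to right within a row: each cell's successors are then already labelled.
      b=0  b=1  b=2  b=3  b=4
a=0:    L    W    L    W    L
a=1:    L    W    L    W    L
a=2:    W    W    W    W    W
a=3:    W    L    W    L    W
a=4:    W    L    W    L    W
a=5:    W    W    W    W    W
a=6:    W    W    W    W    W
Cells with no legal move (terminal, hence L): (0,0), (1,0).
The remaining L cells, each justified by listing all of its moves:
(0,2): →(0,1)(W) only, which is W, so L
(0,4): →(0,3)(W) only, which is W, so L
(1,2): →(1,1)(W), (0,1)(W) — all W, so L
(1,4): →(1,3)(W), (0,3)(W) — all W, so L
(3,1): →(1,1)(W), (3,0)(W), (2,0)(W) — all W, so L
(3,3): →(1,3)(W), (3,2)(W), (2,2)(W) — all W, so L
(4,1): →(2,1)(W), (0,1)(W), (4,0)(W), (3,0)(W) — all W, so L
(4,3): →(2,3)(W), (0,3)(W), (4,2)(W), (3,2)(W) — all W, so L
Every other cell has at least one move into one of the L cells above, so it is W.
From (6,4), the L positions reachable in one move are: (1,4).

Move to (1,4).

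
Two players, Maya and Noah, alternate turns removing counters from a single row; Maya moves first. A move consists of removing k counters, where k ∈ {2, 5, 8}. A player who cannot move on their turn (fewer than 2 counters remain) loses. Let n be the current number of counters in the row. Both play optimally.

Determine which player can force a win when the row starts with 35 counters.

Maya wins.

Label each position W (a win for the player to move) or L (a loss). A position with no legal move is L; any other position is W exactly when some move reaches an L, and L when every move reaches a W.
n=0: no move → L
n=1: no move → L
n=2: can move to 0, which is L ⇒ W
n=3: can move to 1, which is L ⇒ W
n=4: the only move is to 2(W), a W ⇒ L
n=5: can move to 0, which is L ⇒ W
n=6: can move to 4, which is L ⇒ W
n=7: moves to 5(W), 2(W); every one is W ⇒ L
n=8: can move to 0, which is L ⇒ W
n=9: can move to 7, which is L ⇒ W
n=10: moves to 8(W), 5(W), 2(W); every one is W ⇒ L
n=11: moves to 9(W), 6(W), 3(W); every one is W ⇒ L
n=12: can move to 10, which is L ⇒ W
n=13: can move to 11, which is L ⇒ W
n=14: moves to 12(W), 9(W), 6(W); every one is W ⇒ L
n=15: can move to 10, which is L ⇒ W
n=16: can move to 14, which is L ⇒ W
n=17: moves to 15(W), 12(W), 9(W); every one is W ⇒ L
n=18: can move to 10, which is L ⇒ W
n=19: can move to 17, which is L ⇒ W
n=20: moves to 18(W), 15(W), 12(W); every one is W ⇒ L
n=21: moves to 19(W), 16(W), 13(W); every one is W ⇒ L
n=22: can move to 20, which is L ⇒ W
n=23: can move to 21, which is L ⇒ W
n=24: moves to 22(W), 19(W), 16(W); every one is W ⇒ L
n=25: can move to 20, which is L ⇒ W
n=26: can move to 24, which is L ⇒ W
n=27: moves to 25(W), 22(W), 19(W); every one is W ⇒ L
n=28: can move to 20, which is L ⇒ W
n=29: can move to 27, which is L ⇒ W
n=30: moves to 28(W), 25(W), 22(W); every one is W ⇒ L
n=31: moves to 29(W), 26(W), 23(W); every one is W ⇒ L
n=32: can move to 30, which is L ⇒ W
n=33: can move to 31, which is L ⇒ W
n=34: moves to 32(W), 29(W), 26(W); every one is W ⇒ L
n=35: can move to 30, which is L ⇒ W
The starting position 35 is W: Maya should remove 5, leaving 30, handing over an L position.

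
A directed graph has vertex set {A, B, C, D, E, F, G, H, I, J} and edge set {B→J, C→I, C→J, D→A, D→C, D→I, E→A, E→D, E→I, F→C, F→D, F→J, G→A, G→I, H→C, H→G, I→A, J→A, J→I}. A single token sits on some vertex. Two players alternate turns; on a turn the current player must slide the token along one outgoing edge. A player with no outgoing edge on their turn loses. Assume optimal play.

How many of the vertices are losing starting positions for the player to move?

Classify positions by backward induction: terminal positions (no move available) are L. From any other position, the mover wins iff some move reaches an L.
Every edge goes from a vertex to one that appears earlier in the order A, I, G, J, C, D, E, B, F, H, so processing vertices in that order labels each vertex after all of its successors.
A: no outgoing edge → L
I: →A(L), so W
G: →A(L), so W
J: →A(L), so W
C: →J(W), I(W) — all W, so L
D: →C(L), so W
E: →A(L), so W
B: →J(W) only, which is W, so L
F: →C(L), so W
H: →C(L), so W
The L vertices are A, B, C; that is 3 in all.

3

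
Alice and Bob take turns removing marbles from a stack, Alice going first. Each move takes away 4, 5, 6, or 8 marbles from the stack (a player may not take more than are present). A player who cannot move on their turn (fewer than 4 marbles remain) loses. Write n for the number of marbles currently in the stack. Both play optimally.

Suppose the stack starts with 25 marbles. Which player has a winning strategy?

Label each position W (a win for the player to move) or L (a loss). A position with no legal move is L; any other position is W exactly when some move reaches an L, and L when every move reaches a W.
n=0: no move → L
n=1: no move → L
n=2: no move → L
n=3: no move → L
n=4: can move to 0, which is L ⇒ W
n=5: can move to 1, which is L ⇒ W
n=6: can move to 2, which is L ⇒ W
n=7: can move to 3, which is L ⇒ W
n=8: can move to 3, which is L ⇒ W
n=9: can move to 3, which is L ⇒ W
n=10: can move to 2, which is L ⇒ W
n=11: can move to 3, which is L ⇒ W
n=12: moves to 8(W), 7(W), 6(W), 4(W); every one is W ⇒ L
n=13: moves to 9(W), 8(W), 7(W), 5(W); every one is W ⇒ L
n=14: moves to 10(W), 9(W), 8(W), 6(W); every one is W ⇒ L
n=15: moves to 11(W), 10(W), 9(W), 7(W); every one is W ⇒ L
n=16: can move to 12, which is L ⇒ W
n=17: can move to 13, which is L ⇒ W
n=18: can move to 14, which is L ⇒ W
n=19: can move to 15, which is L ⇒ W
n=20: can move to 15, which is L ⇒ W
n=21: can move to 15, which is L ⇒ W
n=22: can move to 14, which is L ⇒ W
n=23: can move to 15, which is L ⇒ W
n=24: moves to 20(W), 19(W), 18(W), 16(W); every one is W ⇒ L
n=25: moves to 21(W), 20(W), 19(W), 17(W); every one is W ⇒ L
The starting position 25 is L: whatever Alice does, the opponent receives a W position.

Bob wins.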